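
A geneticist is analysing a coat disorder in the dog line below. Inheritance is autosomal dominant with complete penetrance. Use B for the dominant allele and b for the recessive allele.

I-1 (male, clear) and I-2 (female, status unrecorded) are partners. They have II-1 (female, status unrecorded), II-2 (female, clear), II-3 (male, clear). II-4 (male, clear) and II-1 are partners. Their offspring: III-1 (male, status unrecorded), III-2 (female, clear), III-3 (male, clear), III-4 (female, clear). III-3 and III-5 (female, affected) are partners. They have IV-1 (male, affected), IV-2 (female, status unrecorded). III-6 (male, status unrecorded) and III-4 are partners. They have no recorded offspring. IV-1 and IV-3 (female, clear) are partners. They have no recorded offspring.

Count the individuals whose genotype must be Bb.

Obligate heterozygotes: IV-1 is affected so carries B and received b from III-3 (bb), so IV-1 is Bb.
Every other individual is either homozygous by phenotype or has at least one consistent homozygous assignment, so the count is 1.

1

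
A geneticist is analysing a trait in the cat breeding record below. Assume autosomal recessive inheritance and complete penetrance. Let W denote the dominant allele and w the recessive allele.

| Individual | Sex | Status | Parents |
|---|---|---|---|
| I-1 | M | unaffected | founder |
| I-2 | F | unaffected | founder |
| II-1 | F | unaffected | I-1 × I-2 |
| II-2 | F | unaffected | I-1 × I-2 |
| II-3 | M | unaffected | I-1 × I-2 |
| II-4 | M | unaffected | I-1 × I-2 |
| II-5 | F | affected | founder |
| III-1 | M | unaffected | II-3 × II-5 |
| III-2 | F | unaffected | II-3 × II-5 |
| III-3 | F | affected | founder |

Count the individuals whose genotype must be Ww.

2

Obligate heterozygotes: III-1 is unaffected so carries W and received w from II-5 (ww), so III-1 is Ww; III-2 is unaffected so carries W and received w from II-5 (ww), so III-2 is Ww.
Every other individual is either homozygous by phenotype or has at least one consistent homozygous assignment, so the count is 2.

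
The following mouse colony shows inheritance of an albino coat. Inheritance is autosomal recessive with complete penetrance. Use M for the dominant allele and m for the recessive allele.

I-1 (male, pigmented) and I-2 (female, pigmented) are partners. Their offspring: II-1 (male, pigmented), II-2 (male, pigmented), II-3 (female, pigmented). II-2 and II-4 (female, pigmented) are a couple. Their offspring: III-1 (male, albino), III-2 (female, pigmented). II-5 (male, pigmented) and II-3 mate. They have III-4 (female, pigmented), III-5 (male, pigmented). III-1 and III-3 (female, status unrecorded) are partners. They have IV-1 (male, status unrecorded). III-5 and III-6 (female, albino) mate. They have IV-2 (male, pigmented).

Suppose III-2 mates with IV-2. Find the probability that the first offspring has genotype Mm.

1/2

II-2 is pigmented so carries M and passed m to III-1 (mm), so II-2 is Mm.
II-4 is pigmented so carries M and passed m to III-1 (mm), so II-4 is Mm.
III-2 is a pigmented offspring of II-2 (Mm) × II-4 (Mm), whose cross gives 1/4 MM : 1/2 Mm : 1/4 mm; conditioning on being pigmented, III-2 is MM with probability 1/3, Mm with probability 2/3.
IV-2 is pigmented so carries M and received m from III-6 (mm), so IV-2 is Mm.
Summing over parental genotype combinations, P(offspring has genotype Mm) = 1/3·1/2 + 2/3·1/2 = 1/2.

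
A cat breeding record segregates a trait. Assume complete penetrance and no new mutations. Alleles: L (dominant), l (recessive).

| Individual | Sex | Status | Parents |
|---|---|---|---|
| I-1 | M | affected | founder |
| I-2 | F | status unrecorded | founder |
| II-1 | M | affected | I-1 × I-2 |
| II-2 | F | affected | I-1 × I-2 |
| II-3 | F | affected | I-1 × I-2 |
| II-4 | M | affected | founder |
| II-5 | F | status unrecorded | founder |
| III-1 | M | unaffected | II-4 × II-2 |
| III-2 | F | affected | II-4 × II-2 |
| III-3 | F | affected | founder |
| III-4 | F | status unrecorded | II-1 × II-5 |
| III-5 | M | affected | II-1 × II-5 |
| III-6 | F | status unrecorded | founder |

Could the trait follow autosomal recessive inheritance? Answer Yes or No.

Under autosomal recessive, III-1 (unaffected, male) cannot arise from II-4 (affected) × II-2 (affected).

No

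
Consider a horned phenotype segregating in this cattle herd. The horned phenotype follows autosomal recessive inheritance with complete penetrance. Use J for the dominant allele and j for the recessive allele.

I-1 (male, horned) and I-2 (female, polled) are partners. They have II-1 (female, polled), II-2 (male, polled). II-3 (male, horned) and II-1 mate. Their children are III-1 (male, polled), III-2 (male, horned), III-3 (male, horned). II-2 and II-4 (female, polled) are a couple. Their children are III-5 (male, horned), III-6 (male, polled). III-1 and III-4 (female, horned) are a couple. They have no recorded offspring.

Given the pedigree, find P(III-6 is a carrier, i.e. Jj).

II-2 is polled so carries J and received j from I-1 (jj), so II-2 is Jj.
II-4 is polled so carries J and passed j to III-5 (jj), so II-4 is Jj.
Their cross gives offspring ratios 1/4 JJ : 1/2 Jj : 1/4 jj. Conditioning on III-6 being polled, P(Jj) = 1/2 / 3/4 = 2/3.

2/3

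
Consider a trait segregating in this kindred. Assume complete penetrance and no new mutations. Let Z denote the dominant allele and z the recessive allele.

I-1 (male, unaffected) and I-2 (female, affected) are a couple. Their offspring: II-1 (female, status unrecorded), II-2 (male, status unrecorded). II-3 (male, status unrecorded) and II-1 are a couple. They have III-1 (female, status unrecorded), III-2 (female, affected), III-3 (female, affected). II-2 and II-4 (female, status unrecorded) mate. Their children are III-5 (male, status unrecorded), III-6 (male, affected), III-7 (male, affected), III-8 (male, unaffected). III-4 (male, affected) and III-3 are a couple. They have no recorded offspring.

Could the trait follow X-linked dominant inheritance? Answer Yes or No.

A consistent assignment under X-linked dominant exists: I-1 X^z Y, I-2 X^Z X^Z, II-1 X^Z X^z, II-2 X^Z Y, II-3 X^Z Y, II-4 X^Z X^z, III-1 X^Z X^Z, III-2 X^Z X^Z, III-3 X^Z X^Z, III-4 X^Z Y, III-5 X^Z Y, III-6 X^Z Y, III-7 X^Z Y, III-8 X^z Y.
In this assignment every recorded phenotype matches its genotype and every non-founder's genotype is obtainable from its parents' genotypes, so the pedigree is consistent.

Yes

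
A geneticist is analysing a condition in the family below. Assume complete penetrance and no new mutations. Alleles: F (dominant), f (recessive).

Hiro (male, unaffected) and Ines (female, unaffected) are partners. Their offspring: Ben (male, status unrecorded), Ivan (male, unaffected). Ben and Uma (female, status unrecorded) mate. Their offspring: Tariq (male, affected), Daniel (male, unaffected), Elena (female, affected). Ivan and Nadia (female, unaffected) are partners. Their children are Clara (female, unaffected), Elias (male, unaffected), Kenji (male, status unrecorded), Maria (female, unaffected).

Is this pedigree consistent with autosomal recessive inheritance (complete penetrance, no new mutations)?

A consistent assignment under autosomal recessive exists: Hiro FF, Ines Ff, Ben Ff, Ivan FF, Uma Ff, Nadia FF, Tariq ff, Daniel FF, Elena ff, Clara FF, Elias FF, Kenji FF, Maria FF.
In this assignment every recorded phenotype matches its genotype and every non-founder's genotype is obtainable from its parents' genotypes, so the pedigree is consistent.

Yes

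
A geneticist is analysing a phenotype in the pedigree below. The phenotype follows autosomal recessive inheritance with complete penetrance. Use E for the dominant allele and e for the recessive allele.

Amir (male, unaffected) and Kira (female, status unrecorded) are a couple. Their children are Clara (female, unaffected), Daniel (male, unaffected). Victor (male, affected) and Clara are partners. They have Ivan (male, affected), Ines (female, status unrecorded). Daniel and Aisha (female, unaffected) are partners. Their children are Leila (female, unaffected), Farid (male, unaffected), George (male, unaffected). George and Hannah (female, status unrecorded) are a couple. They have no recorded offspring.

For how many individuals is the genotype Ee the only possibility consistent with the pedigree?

1

Obligate heterozygotes: Clara is unaffected so carries E and passed e to Ivan (ee), so Clara is Ee.
Every other individual is either homozygous by phenotype or has at least one consistent homozygous assignment, so the count is 1.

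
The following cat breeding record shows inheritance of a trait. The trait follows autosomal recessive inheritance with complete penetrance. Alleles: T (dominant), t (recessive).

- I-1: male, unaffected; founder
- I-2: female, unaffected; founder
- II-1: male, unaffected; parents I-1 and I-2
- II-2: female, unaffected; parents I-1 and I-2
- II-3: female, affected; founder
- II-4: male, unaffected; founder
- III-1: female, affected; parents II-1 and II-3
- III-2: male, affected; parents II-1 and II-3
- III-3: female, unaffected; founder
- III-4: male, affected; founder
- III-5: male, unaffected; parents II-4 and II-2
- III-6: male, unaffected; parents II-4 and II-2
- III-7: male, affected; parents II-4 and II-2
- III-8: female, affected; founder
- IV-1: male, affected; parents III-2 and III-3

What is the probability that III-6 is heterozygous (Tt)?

II-4 is unaffected so carries T and passed t to III-7 (tt), so II-4 is Tt.
II-2 is unaffected so carries T and passed t to III-7 (tt), so II-2 is Tt.
Their cross gives offspring ratios 1/4 TT : 1/2 Tt : 1/4 tt. Conditioning on III-6 being unaffected, P(Tt) = 1/2 / 3/4 = 2/3.

2/3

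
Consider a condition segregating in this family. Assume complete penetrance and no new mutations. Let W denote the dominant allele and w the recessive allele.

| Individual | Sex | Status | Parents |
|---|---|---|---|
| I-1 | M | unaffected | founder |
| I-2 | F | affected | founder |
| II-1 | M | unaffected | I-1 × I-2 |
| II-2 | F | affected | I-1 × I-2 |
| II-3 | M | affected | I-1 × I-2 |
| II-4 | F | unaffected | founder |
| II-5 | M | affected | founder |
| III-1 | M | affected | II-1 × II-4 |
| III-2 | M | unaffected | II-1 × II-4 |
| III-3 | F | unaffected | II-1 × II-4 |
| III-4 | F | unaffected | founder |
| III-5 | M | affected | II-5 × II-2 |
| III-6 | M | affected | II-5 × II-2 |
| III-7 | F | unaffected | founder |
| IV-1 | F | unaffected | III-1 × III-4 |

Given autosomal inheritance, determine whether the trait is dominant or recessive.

II-1 and II-4 are both unaffected yet have an affected child III-1. Under dominance, an affected child requires at least one affected parent, so the trait cannot be dominant.

recessive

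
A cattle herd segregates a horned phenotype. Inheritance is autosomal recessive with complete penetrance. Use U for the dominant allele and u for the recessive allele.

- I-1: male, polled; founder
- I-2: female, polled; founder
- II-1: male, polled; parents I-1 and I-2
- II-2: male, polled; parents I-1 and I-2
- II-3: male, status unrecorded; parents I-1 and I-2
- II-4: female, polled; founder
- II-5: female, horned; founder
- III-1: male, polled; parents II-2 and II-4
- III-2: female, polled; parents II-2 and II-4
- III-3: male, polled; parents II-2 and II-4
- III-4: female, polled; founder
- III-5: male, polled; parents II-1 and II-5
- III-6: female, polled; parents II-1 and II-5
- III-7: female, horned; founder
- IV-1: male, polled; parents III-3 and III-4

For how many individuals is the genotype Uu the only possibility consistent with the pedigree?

Obligate heterozygotes: III-5 is polled so carries U and received u from II-5 (uu), so III-5 is Uu; III-6 is polled so carries U and received u from II-5 (uu), so III-6 is Uu.
Every other individual is either homozygous by phenotype or has at least one consistent homozygous assignment, so the count is 2.

2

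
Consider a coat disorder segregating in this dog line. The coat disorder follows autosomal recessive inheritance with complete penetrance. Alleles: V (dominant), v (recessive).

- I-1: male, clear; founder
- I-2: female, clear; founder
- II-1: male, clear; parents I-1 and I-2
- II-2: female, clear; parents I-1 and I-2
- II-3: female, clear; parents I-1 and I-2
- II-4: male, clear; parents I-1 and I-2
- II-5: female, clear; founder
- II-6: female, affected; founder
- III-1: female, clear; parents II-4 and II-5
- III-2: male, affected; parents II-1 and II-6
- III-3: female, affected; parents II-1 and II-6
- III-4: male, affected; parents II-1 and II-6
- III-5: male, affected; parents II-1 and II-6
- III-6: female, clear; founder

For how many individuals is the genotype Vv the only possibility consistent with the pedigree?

Obligate heterozygotes: II-1 is clear so carries V and passed v to III-2 (vv), so II-1 is Vv.
Every other individual is either homozygous by phenotype or has at least one consistent homozygous assignment, so the count is 1.

1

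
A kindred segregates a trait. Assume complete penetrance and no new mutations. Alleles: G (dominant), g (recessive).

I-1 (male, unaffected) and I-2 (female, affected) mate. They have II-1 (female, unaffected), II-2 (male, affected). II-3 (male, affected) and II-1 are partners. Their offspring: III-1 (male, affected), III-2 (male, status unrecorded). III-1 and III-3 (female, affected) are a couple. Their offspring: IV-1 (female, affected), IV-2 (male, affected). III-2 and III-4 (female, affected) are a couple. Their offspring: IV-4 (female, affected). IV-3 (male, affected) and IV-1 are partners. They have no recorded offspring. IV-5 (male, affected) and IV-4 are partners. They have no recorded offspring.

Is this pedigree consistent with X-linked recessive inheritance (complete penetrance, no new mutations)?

A consistent assignment under X-linked recessive exists: I-1 X^G Y, I-2 X^g X^g, II-1 X^G X^g, II-2 X^g Y, II-3 X^g Y, III-1 X^g Y, III-2 X^g Y, III-3 X^g X^g, III-4 X^g X^g, IV-1 X^g X^g, IV-2 X^g Y, IV-3 X^g Y, IV-4 X^g X^g, IV-5 X^g Y.
In this assignment every recorded phenotype matches its genotype and every non-founder's genotype is obtainable from its parents' genotypes, so the pedigree is consistent.

Yes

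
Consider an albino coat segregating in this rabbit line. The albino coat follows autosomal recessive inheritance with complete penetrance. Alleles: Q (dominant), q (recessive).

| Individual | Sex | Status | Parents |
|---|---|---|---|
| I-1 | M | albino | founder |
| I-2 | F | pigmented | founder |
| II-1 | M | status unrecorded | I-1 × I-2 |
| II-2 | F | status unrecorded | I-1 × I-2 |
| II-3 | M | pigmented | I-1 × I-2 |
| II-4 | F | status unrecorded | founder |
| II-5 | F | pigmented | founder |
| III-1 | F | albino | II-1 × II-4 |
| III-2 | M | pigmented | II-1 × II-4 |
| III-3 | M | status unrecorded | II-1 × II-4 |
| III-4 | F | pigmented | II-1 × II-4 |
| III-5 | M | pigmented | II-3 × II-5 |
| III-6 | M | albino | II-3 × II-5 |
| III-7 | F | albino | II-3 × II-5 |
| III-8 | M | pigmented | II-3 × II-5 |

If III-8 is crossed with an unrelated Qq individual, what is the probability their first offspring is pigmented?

5/6

II-3 is pigmented so carries Q and received q from I-1 (qq), so II-3 is Qq.
II-5 is pigmented so carries Q and passed q to III-6 (qq), so II-5 is Qq.
III-8 is a pigmented offspring of II-3 (Qq) × II-5 (Qq), whose cross gives 1/4 QQ : 1/2 Qq : 1/4 qq; conditioning on being pigmented, III-8 is QQ with probability 1/3, Qq with probability 2/3.
Summing over parental genotype combinations, P(offspring is pigmented) = 1/3·1 + 2/3·3/4 = 5/6.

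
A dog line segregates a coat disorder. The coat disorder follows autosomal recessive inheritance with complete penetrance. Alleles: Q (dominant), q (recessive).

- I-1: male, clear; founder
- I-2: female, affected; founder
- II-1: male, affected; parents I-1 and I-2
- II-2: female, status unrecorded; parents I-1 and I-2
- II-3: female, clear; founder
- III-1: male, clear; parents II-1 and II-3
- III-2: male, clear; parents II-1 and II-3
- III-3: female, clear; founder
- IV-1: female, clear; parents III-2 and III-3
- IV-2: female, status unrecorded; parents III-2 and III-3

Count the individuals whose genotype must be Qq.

Obligate heterozygotes: I-1 is clear so carries Q and passed q to II-1 (qq), so I-1 is Qq; III-1 is clear so carries Q and received q from II-1 (qq), so III-1 is Qq; III-2 is clear so carries Q and received q from II-1 (qq), so III-2 is Qq.
Every other individual is either homozygous by phenotype or has at least one consistent homozygous assignment, so the count is 3.

3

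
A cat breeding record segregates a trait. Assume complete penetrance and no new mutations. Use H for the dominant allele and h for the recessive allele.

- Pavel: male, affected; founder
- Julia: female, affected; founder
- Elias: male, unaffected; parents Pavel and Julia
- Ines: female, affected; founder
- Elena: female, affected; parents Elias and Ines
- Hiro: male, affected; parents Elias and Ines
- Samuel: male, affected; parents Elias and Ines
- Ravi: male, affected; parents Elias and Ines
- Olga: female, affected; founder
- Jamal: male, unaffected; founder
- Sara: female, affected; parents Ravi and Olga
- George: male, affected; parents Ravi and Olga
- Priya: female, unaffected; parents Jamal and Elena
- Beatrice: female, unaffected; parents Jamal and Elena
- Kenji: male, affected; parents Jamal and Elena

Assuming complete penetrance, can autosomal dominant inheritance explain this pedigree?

A consistent assignment under autosomal dominant exists: Pavel Hh, Julia Hh, Elias hh, Ines HH, Elena Hh, Hiro Hh, Samuel Hh, Ravi Hh, Olga HH, Jamal hh, Sara HH, George HH, Priya hh, Beatrice hh, Kenji Hh.
In this assignment every recorded phenotype matches its genotype and every non-founder's genotype is obtainable from its parents' genotypes, so the pedigree is consistent.

Yes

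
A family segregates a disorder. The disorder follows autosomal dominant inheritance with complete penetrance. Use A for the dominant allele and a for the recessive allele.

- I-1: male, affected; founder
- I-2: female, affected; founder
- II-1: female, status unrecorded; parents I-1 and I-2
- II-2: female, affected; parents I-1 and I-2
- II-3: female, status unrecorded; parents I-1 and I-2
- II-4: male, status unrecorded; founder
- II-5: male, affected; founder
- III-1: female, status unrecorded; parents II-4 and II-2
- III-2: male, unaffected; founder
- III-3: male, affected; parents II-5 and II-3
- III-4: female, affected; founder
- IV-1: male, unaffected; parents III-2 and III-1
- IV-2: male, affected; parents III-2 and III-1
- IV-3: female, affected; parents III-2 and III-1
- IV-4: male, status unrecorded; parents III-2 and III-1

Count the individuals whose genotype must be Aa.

3

Obligate heterozygotes: III-1 passed A to IV-2 (Aa, whose a came from III-2) and passed a to IV-1 (aa), so III-1 is Aa; IV-2 is affected so carries A and received a from III-2 (aa), so IV-2 is Aa; IV-3 is affected so carries A and received a from III-2 (aa), so IV-3 is Aa.
Every other individual is either homozygous by phenotype or has at least one consistent homozygous assignment, so the count is 3.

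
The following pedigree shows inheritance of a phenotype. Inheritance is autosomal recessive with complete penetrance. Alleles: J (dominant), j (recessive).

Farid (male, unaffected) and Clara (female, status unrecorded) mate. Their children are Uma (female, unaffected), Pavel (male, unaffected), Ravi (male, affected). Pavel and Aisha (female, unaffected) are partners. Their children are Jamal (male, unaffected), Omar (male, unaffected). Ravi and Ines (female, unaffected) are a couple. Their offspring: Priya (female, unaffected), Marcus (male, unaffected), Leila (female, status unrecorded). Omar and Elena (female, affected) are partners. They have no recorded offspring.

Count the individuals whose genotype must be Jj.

3

Obligate heterozygotes: Farid is unaffected so carries J and passed j to Ravi (jj), so Farid is Jj; Priya is unaffected so carries J and received j from Ravi (jj), so Priya is Jj; Marcus is unaffected so carries J and received j from Ravi (jj), so Marcus is Jj.
Every other individual is either homozygous by phenotype or has at least one consistent homozygous assignment, so the count is 3.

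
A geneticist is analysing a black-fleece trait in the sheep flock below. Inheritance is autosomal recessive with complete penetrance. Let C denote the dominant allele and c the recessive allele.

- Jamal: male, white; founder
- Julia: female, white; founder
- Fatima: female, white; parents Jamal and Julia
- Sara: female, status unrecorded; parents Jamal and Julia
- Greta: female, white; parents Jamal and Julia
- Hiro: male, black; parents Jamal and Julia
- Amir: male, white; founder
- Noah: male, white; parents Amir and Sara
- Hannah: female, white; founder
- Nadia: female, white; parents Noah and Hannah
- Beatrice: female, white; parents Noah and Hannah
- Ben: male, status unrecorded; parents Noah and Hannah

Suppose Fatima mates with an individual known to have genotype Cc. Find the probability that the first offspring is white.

Jamal is white so carries C and passed c to Hiro (cc), so Jamal is Cc.
Julia is white so carries C and passed c to Hiro (cc), so Julia is Cc.
Fatima is a white offspring of Jamal (Cc) × Julia (Cc), whose cross gives 1/4 CC : 1/2 Cc : 1/4 cc; conditioning on being white, Fatima is CC with probability 1/3, Cc with probability 2/3.
Summing over parental genotype combinations, P(offspring is white) = 1/3·1 + 2/3·3/4 = 5/6.

5/6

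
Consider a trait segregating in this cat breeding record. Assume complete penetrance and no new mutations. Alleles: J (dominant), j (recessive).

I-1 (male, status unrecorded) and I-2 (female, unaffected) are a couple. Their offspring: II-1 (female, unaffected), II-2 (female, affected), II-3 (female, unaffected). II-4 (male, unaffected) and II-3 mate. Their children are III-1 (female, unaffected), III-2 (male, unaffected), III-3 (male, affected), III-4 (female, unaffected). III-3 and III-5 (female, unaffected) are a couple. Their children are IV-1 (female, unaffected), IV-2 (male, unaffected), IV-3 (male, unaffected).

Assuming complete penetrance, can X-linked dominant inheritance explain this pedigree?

No

Under X-linked dominant, III-3 (affected, male) cannot arise from II-4 (unaffected) × II-3 (unaffected).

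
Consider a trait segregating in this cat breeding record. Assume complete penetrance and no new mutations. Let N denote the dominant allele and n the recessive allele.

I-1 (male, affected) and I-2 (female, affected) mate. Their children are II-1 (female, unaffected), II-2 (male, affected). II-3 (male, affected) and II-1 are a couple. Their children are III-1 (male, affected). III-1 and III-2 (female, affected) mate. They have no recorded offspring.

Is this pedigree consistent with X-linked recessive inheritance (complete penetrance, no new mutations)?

Under X-linked recessive, II-1 (unaffected, female) cannot arise from I-1 (affected) × I-2 (affected).

No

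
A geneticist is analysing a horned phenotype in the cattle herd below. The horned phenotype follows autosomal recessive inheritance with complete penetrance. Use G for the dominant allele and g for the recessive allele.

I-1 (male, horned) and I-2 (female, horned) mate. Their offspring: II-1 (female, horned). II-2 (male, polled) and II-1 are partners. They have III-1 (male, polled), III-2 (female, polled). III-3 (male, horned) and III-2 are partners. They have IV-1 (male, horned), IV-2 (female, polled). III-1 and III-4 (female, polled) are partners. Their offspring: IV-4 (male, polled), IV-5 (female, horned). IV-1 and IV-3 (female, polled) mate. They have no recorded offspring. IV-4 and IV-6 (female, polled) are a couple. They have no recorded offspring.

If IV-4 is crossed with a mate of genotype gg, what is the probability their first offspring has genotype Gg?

2/3

III-1 is polled so carries G and received g from II-1 (gg), so III-1 is Gg.
III-4 is polled so carries G and passed g to IV-5 (gg), so III-4 is Gg.
IV-4 is a polled offspring of III-1 (Gg) × III-4 (Gg), whose cross gives 1/4 GG : 1/2 Gg : 1/4 gg; conditioning on being polled, IV-4 is GG with probability 1/3, Gg with probability 2/3.
Summing over parental genotype combinations, P(offspring has genotype Gg) = 1/3·1 + 2/3·1/2 = 2/3.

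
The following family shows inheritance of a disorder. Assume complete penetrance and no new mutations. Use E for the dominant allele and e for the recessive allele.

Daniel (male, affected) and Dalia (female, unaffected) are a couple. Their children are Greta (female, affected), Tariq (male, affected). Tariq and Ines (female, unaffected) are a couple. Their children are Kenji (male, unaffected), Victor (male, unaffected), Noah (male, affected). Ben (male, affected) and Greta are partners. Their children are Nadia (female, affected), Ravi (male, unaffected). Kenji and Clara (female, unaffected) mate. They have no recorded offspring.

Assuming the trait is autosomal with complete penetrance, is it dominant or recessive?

dominant

Ben and Greta are both affected yet have an unaffected child Ravi. Under a recessive model two affected parents are homozygous and every child would be affected, so the trait cannot be recessive.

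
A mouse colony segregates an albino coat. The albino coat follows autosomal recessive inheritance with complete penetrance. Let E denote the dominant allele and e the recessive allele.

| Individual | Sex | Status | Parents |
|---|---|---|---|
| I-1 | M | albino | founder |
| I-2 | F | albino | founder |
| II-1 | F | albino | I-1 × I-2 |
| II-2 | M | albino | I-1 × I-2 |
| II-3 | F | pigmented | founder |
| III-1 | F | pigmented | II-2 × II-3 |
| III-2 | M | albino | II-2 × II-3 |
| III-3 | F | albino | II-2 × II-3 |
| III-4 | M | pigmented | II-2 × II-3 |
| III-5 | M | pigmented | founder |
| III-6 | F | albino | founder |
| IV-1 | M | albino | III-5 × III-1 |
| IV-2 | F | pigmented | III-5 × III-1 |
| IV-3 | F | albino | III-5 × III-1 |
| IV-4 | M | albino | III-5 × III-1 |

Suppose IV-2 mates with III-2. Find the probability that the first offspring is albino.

1/3

III-5 is pigmented so carries E and passed e to IV-1 (ee), so III-5 is Ee.
III-1 is pigmented so carries E and received e from II-2 (ee), so III-1 is Ee.
IV-2 is a pigmented offspring of III-5 (Ee) × III-1 (Ee), whose cross gives 1/4 EE : 1/2 Ee : 1/4 ee; conditioning on being pigmented, IV-2 is EE with probability 1/3, Ee with probability 2/3.
III-2 is albino, so III-2 is ee.
Summing over parental genotype combinations, P(offspring is albino) = 2/3·1/2 = 1/3.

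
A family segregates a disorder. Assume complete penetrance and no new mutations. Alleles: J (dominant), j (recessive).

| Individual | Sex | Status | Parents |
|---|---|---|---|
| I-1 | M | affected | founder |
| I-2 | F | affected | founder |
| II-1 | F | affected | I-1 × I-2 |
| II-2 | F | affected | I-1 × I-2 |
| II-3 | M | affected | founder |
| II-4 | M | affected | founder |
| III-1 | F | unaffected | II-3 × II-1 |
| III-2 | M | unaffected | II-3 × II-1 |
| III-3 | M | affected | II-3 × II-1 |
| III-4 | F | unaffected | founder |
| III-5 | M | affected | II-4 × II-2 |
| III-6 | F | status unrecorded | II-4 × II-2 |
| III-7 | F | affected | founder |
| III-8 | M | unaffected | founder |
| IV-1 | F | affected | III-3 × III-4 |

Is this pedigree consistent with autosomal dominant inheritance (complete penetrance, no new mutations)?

A consistent assignment under autosomal dominant exists: I-1 JJ, I-2 Jj, II-1 Jj, II-2 JJ, II-3 Jj, II-4 JJ, III-1 jj, III-2 jj, III-3 JJ, III-4 jj, III-5 JJ, III-6 JJ, III-7 JJ, III-8 jj, IV-1 Jj.
In this assignment every recorded phenotype matches its genotype and every non-founder's genotype is obtainable from its parents' genotypes, so the pedigree is consistent.

Yes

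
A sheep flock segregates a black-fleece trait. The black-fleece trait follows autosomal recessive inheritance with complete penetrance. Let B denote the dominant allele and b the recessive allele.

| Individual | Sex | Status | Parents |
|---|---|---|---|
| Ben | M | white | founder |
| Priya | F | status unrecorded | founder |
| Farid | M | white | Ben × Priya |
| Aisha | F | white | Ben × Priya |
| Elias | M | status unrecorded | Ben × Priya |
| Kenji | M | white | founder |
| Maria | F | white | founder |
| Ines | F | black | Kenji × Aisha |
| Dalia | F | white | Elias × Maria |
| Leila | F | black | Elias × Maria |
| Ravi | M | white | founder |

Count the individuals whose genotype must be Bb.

Obligate heterozygotes: Aisha is white so carries B and passed b to Ines (bb), so Aisha is Bb; Kenji is white so carries B and passed b to Ines (bb), so Kenji is Bb; Maria is white so carries B and passed b to Leila (bb), so Maria is Bb.
Every other individual is either homozygous by phenotype or has at least one consistent homozygous assignment, so the count is 3.

3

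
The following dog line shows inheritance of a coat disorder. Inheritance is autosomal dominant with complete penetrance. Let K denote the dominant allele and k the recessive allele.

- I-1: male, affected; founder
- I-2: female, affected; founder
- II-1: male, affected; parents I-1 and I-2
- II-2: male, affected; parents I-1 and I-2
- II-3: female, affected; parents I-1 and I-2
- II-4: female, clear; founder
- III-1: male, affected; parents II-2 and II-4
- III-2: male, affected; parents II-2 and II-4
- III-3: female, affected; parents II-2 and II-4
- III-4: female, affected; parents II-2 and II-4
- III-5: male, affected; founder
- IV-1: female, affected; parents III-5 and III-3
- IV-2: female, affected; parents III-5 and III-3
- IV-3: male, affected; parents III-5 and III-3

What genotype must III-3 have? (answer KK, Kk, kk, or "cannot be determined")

From phenotype alone, III-3 is KK or Kk.
III-3 is affected so carries K and received k from II-4 (kk), so III-3 is Kk.

Kk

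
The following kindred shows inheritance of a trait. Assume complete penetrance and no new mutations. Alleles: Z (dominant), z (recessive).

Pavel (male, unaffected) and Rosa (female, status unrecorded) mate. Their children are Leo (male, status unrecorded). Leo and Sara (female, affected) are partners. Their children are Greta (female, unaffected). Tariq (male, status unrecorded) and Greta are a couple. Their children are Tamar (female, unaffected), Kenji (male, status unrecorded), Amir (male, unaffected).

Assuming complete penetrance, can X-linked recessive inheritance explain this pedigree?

Yes

A consistent assignment under X-linked recessive exists: Pavel X^Z Y, Rosa X^Z X^Z, Leo X^Z Y, Sara X^z X^z, Greta X^Z X^z, Tariq X^Z Y, Tamar X^Z X^Z, Kenji X^Z Y, Amir X^Z Y.
In this assignment every recorded phenotype matches its genotype and every non-founder's genotype is obtainable from its parents' genotypes, so the pedigree is consistent.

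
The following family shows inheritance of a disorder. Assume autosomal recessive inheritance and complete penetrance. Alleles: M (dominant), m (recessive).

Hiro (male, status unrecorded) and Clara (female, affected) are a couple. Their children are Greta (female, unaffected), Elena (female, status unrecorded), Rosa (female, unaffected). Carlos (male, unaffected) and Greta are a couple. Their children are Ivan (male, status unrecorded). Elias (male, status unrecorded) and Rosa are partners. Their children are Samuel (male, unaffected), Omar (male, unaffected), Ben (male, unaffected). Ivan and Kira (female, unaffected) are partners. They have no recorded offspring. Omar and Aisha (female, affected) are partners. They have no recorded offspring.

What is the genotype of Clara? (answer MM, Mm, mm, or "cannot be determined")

Clara is affected, so Clara is mm.

mm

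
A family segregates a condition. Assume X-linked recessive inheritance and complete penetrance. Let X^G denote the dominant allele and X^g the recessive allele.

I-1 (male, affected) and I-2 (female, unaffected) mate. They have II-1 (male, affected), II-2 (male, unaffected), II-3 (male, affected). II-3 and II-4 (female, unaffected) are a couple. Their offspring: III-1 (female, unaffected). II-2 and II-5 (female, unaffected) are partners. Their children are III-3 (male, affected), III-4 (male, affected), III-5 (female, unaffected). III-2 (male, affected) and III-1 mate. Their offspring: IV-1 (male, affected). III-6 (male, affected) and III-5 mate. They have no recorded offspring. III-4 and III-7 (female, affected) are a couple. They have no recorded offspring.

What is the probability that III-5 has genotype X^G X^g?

1/2

II-2 is unaffected, so II-2 is X^G Y.
II-5 is unaffected so carries G and passed g to III-3 (X^g Y), so II-5 is X^G X^g.
Their cross gives offspring ratios 1/2 X^G X^G : 1/2 X^G X^g. Conditioning on III-5 being unaffected, P(X^G X^g) = 1/2 / 1 = 1/2.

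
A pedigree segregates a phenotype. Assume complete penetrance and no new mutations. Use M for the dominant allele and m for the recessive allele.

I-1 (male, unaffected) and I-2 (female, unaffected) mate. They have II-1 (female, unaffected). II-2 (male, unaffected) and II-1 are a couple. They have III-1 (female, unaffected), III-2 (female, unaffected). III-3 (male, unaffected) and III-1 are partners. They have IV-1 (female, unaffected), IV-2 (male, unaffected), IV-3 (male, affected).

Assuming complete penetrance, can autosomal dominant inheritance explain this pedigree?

Under autosomal dominant, IV-3 (affected, male) cannot arise from III-3 (unaffected) × III-1 (unaffected).

No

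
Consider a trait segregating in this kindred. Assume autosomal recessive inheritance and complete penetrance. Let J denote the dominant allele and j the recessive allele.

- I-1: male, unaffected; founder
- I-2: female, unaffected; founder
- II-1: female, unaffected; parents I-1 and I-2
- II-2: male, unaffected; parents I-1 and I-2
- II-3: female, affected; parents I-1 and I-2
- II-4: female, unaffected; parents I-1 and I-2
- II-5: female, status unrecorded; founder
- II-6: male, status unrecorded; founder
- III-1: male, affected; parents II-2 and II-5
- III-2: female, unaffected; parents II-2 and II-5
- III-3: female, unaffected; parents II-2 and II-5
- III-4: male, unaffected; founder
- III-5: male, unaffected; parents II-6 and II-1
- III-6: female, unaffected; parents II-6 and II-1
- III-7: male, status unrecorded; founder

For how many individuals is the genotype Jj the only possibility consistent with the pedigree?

Obligate heterozygotes: I-1 is unaffected so carries J and passed j to II-3 (jj), so I-1 is Jj; I-2 is unaffected so carries J and passed j to II-3 (jj), so I-2 is Jj; II-2 is unaffected so carries J and passed j to III-1 (jj), so II-2 is Jj.
Every other individual is either homozygous by phenotype or has at least one consistent homozygous assignment, so the count is 3.

3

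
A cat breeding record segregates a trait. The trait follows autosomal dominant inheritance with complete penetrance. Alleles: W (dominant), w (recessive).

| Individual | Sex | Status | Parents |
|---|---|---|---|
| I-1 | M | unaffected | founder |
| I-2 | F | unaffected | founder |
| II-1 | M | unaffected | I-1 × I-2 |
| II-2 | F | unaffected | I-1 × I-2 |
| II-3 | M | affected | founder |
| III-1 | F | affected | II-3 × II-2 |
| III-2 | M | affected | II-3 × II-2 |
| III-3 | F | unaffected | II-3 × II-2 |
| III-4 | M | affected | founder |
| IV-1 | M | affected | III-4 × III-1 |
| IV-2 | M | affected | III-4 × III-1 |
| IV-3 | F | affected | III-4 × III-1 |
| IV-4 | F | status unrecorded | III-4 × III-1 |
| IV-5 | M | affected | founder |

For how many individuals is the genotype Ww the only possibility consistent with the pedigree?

3

Obligate heterozygotes: II-3 is affected so carries W and passed w to III-3 (ww), so II-3 is Ww; III-1 is affected so carries W and received w from II-2 (ww), so III-1 is Ww; III-2 is affected so carries W and received w from II-2 (ww), so III-2 is Ww.
Every other individual is either homozygous by phenotype or has at least one consistent homozygous assignment, so the count is 3.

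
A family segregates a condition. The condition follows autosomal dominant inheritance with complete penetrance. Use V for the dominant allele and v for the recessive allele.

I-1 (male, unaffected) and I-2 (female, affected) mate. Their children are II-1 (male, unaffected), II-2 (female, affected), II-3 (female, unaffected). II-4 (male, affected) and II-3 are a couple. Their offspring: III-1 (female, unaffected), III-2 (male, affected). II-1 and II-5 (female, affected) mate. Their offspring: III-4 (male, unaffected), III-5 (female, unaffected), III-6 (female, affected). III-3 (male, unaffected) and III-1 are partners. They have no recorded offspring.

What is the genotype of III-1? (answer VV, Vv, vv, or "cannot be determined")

III-1 is unaffected, so III-1 is vv.

vv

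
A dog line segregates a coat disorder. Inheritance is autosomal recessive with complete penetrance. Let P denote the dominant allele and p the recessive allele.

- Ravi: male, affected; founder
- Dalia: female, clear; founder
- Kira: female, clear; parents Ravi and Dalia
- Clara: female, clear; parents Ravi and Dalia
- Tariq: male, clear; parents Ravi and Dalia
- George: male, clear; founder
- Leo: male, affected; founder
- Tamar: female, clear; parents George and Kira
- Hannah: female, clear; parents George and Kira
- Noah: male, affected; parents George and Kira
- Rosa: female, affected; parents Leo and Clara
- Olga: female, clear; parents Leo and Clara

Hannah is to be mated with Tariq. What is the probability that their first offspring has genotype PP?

1/3

George is clear so carries P and passed p to Noah (pp), so George is Pp.
Kira is clear so carries P and received p from Ravi (pp), so Kira is Pp.
Hannah is a clear offspring of George (Pp) × Kira (Pp), whose cross gives 1/4 PP : 1/2 Pp : 1/4 pp; conditioning on being clear, Hannah is PP with probability 1/3, Pp with probability 2/3.
Tariq is clear so carries P and received p from Ravi (pp), so Tariq is Pp.
Summing over parental genotype combinations, P(offspring has genotype PP) = 1/3·1/2 + 2/3·1/4 = 1/3.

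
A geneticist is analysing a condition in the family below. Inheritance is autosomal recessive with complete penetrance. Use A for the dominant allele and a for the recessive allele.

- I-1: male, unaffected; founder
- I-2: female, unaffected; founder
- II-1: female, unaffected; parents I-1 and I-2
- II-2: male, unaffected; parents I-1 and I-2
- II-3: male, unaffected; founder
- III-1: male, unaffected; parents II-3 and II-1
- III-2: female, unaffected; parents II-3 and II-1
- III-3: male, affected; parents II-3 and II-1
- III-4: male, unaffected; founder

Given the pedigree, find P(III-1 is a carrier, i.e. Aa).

2/3

II-3 is unaffected so carries A and passed a to III-3 (aa), so II-3 is Aa.
II-1 is unaffected so carries A and passed a to III-3 (aa), so II-1 is Aa.
Their cross gives offspring ratios 1/4 AA : 1/2 Aa : 1/4 aa. Conditioning on III-1 being unaffected, P(Aa) = 1/2 / 3/4 = 2/3.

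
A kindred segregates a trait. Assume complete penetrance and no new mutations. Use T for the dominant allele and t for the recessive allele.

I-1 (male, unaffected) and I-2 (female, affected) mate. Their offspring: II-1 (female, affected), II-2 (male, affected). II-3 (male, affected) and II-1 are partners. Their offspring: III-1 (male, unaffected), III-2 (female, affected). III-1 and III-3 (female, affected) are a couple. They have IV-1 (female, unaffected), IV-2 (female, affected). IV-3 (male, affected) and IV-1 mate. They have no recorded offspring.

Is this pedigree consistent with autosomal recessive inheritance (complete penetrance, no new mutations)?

Under autosomal recessive, III-1 (unaffected, male) cannot arise from II-3 (affected) × II-1 (affected).

No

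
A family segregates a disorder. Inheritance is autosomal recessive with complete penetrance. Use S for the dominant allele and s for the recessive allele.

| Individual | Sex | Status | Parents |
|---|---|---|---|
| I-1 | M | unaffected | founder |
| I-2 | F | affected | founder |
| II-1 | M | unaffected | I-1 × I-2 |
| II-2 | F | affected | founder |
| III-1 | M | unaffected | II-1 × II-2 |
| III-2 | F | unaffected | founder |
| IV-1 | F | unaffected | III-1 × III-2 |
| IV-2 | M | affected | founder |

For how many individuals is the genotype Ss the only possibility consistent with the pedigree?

2

Obligate heterozygotes: II-1 is unaffected so carries S and received s from I-2 (ss), so II-1 is Ss; III-1 is unaffected so carries S and received s from II-2 (ss), so III-1 is Ss.
Every other individual is either homozygous by phenotype or has at least one consistent homozygous assignment, so the count is 2.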